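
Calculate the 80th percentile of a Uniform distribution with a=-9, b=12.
7.8000

We have X ~ Uniform(a=-9, b=12).

We want to find x such that P(X ≤ x) = 0.8.

This is the 80th percentile, which means 80% of values fall below this point.

Using the inverse CDF (quantile function):
x = F⁻¹(0.8) = 7.8000

Verification: P(X ≤ 7.8000) = 0.8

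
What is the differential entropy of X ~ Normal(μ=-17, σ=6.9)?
3.3505 nats

We have X ~ Normal(μ=-17, σ=6.9).

The differential entropy measures the uncertainty or information content of the distribution.

For a Normal distribution with μ=-17, σ=6.9:
h(X) = 3.3505 nats

(In bits, this would be 4.8337 bits.)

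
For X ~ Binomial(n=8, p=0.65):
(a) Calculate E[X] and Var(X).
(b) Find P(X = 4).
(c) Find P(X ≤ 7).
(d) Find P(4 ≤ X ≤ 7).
(a) E[X] = 5.2000, Var(X) = 1.8200
(b) P(X = 4) = 0.187510
(c) P(X ≤ 7) = 0.968136
(d) P(4 ≤ X ≤ 7) = 0.862045

We have X ~ Binomial(n=8, p=0.65).

(a) Moments:
E[X] = 5.2000
Var(X) = 1.8200
σ = √Var(X) = 1.3491

(b) Point probability using PMF:
P(X = 4) = 0.187510

(c) Cumulative probability using CDF:
P(X ≤ 7) = F(7) = 0.968136

(d) Range probability:
P(4 ≤ X ≤ 7) = P(X ≤ 7) - P(X ≤ 3)
                   = F(7) - F(3)
                   = 0.968136 - 0.106091
                   = 0.862045

This means approximately 86.2% of outcomes fall in the interval [4, 7].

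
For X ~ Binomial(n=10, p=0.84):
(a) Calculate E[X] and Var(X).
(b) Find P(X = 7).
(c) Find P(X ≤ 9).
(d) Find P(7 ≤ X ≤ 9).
(a) E[X] = 8.4000, Var(X) = 1.3440
(b) P(X = 7) = 0.145043
(c) P(X ≤ 9) = 0.825099
(d) P(7 ≤ X ≤ 9) = 0.763741

We have X ~ Binomial(n=10, p=0.84).

(a) Moments:
E[X] = 8.4000
Var(X) = 1.3440
σ = √Var(X) = 1.1593

(b) Point probability using PMF:
P(X = 7) = 0.145043

(c) Cumulative probability using CDF:
P(X ≤ 9) = F(9) = 0.825099

(d) Range probability:
P(7 ≤ X ≤ 9) = P(X ≤ 9) - P(X ≤ 6)
                   = F(9) - F(6)
                   = 0.825099 - 0.061358
                   = 0.763741

This means approximately 76.4% of outcomes fall in the interval [7, 9].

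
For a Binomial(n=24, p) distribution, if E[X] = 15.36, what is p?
p = 0.64

For a Binomial(n, p) distribution:
E[X] = n × p

Given n = 24 and E[X] = 15.36:
15.36 = 24 × p
p = 15.36 / 24 = 0.64

Verification: Binomial(24, 0.64) has E[X] = 15.36 ✓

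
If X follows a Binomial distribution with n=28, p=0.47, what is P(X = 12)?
0.137016

We have X ~ Binomial(n=28, p=0.47).

For a Binomial distribution, the PMF gives us the probability of each outcome.

Using the PMF formula:
P(X = 12) = 0.137016

Rounded to 4 decimal places: 0.1370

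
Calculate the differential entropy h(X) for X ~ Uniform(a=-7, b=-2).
1.6094 nats

We have X ~ Uniform(a=-7, b=-2).

The differential entropy measures the uncertainty or information content of the distribution.

For a Uniform distribution with a=-7, b=-2:
h(X) = 1.6094 nats

(In bits, this would be 2.3219 bits.)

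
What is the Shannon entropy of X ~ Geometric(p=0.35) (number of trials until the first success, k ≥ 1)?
1.8498 nats

We have X ~ Geometric(p=0.35) (number of trials until the first success, k ≥ 1).

The Shannon entropy measures the uncertainty or information content of the distribution.

For a Geometric distribution with p=0.35 (number of trials until the first success, k ≥ 1):
H(X) = 1.8498 nats

(In bits, this would be 2.6688 bits.)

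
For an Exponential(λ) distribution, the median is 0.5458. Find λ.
λ = 1.2700

For X ~ Exponential(λ), the CDF is F(x) = 1 - e^(-λx).
The median m satisfies F(m) = 0.5:
1 - e^(-λm) = 0.5
e^(-λm) = 0.5
λm = ln(2)
m = ln(2) / λ

Given m = 0.5458:
λ = ln(2) / 0.5458 = 0.693147 / 0.5458 = 1.2700

Verification: ln(2) / 1.2700 = 0.5458 ✓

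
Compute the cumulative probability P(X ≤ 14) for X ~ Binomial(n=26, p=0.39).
0.958621

We have X ~ Binomial(n=26, p=0.39).

The CDF gives us P(X ≤ k).

Using the CDF:
P(X ≤ 14) = 0.958621

This means there's approximately a 95.9% chance that X is at most 14.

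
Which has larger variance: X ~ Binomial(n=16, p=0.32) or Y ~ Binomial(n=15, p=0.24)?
X has larger variance (3.4816 > 2.7360)

Compute the variance for each distribution:

X ~ Binomial(n=16, p=0.32):
Var(X) = 3.4816

Y ~ Binomial(n=15, p=0.24):
Var(Y) = 2.7360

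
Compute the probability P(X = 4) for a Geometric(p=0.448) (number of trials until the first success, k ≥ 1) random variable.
0.075352

We have X ~ Geometric(p=0.448) (number of trials until the first success, k ≥ 1).

For a Geometric distribution, the PMF gives us the probability of each outcome.

Using the PMF formula:
P(X = 4) = 0.075352

Rounded to 4 decimal places: 0.0754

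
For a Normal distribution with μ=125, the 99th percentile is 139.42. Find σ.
σ = 6.1986

For X ~ Normal(μ, σ), the p-th percentile satisfies x = μ + z_p × σ,
where z_p = Φ⁻¹(p) is the standard normal quantile.

Step 1: z_{0.99} = Φ⁻¹(0.99) = 2.3263

Step 2: Solve for σ:
139.42 = 125 + 2.3263 × σ
σ = (139.42 - 125) / 2.3263
σ = 14.42 / 2.3263
σ = 6.1986

Verification: μ + z × σ = 125 + 2.3263 × 6.1986 = 139.42 ✓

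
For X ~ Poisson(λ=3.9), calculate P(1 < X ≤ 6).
0.800298

We have X ~ Poisson(λ=3.9).

To find P(1 < X ≤ 6), we use:
P(1 < X ≤ 6) = P(X ≤ 6) - P(X ≤ 1)
                 = F(6) - F(1)
                 = 0.899483 - 0.099185
                 = 0.800298

So there's approximately a 80.0% chance that X falls in this range.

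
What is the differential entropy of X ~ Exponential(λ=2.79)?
-0.0260 nats

We have X ~ Exponential(λ=2.79).

The differential entropy measures the uncertainty or information content of the distribution.

For an Exponential distribution with λ=2.79:
h(X) = -0.0260 nats

(In bits, this would be -0.0376 bits.)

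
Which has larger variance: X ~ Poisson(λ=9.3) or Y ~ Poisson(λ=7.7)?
X has larger variance (9.3000 > 7.7000)

Compute the variance for each distribution:

X ~ Poisson(λ=9.3):
Var(X) = 9.3000

Y ~ Poisson(λ=7.7):
Var(Y) = 7.7000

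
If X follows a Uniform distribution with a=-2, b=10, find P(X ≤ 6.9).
0.741667

We have X ~ Uniform(a=-2, b=10).

The CDF gives us P(X ≤ k).

Using the CDF:
P(X ≤ 6.9) = 0.741667

This means there's approximately a 74.2% chance that X is at most 6.9.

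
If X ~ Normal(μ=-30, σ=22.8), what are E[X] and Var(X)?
E[X] = -30.0000, Var(X) = 519.8400

We have X ~ Normal(μ=-30, σ=22.8).

For a Normal distribution with μ=-30, σ=22.8:

Expected value:
E[X] = -30.0000

Variance:
Var(X) = 519.8400

Standard deviation:
σ = √Var(X) = 22.8000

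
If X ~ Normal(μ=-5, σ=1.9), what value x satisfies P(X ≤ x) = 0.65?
-4.2679

We have X ~ Normal(μ=-5, σ=1.9).

We want to find x such that P(X ≤ x) = 0.65.

This is the 65th percentile, which means 65% of values fall below this point.

Using the inverse CDF (quantile function):
x = F⁻¹(0.65) = -4.2679

Verification: P(X ≤ -4.2679) = 0.65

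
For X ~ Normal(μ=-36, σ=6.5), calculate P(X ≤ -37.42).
0.413535

We have X ~ Normal(μ=-36, σ=6.5).

The CDF gives us P(X ≤ k).

Using the CDF:
P(X ≤ -37.42) = 0.413535

This means there's approximately a 41.4% chance that X is at most -37.42.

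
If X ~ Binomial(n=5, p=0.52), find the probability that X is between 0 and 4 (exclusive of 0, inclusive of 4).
0.936499

We have X ~ Binomial(n=5, p=0.52).

To find P(0 < X ≤ 4), we use:
P(0 < X ≤ 4) = P(X ≤ 4) - P(X ≤ 0)
                 = F(4) - F(0)
                 = 0.961980 - 0.025480
                 = 0.936499

So there's approximately a 93.6% chance that X falls in this range.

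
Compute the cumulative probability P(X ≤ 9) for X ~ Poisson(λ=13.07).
0.161238

We have X ~ Poisson(λ=13.07).

The CDF gives us P(X ≤ k).

Using the CDF:
P(X ≤ 9) = 0.161238

This means there's approximately a 16.1% chance that X is at most 9.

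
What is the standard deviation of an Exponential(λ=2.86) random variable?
0.3497

We have X ~ Exponential(λ=2.86).

For an Exponential distribution with λ=2.86:
σ = √Var(X) = 0.3497

The standard deviation is the square root of the variance.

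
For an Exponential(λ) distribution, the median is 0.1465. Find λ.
λ = 4.7314

For X ~ Exponential(λ), the CDF is F(x) = 1 - e^(-λx).
The median m satisfies F(m) = 0.5:
1 - e^(-λm) = 0.5
e^(-λm) = 0.5
λm = ln(2)
m = ln(2) / λ

Given m = 0.1465:
λ = ln(2) / 0.1465 = 0.693147 / 0.1465 = 4.7314

Verification: ln(2) / 4.7314 = 0.1465 ✓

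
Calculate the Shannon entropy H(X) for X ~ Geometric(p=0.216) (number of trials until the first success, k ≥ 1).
2.4157 nats

We have X ~ Geometric(p=0.216) (number of trials until the first success, k ≥ 1).

The Shannon entropy measures the uncertainty or information content of the distribution.

For a Geometric distribution with p=0.216 (number of trials until the first success, k ≥ 1):
H(X) = 2.4157 nats

(In bits, this would be 3.4852 bits.)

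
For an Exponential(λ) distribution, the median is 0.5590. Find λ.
λ = 1.2400

For X ~ Exponential(λ), the CDF is F(x) = 1 - e^(-λx).
The median m satisfies F(m) = 0.5:
1 - e^(-λm) = 0.5
e^(-λm) = 0.5
λm = ln(2)
m = ln(2) / λ

Given m = 0.5590:
λ = ln(2) / 0.5590 = 0.693147 / 0.5590 = 1.2400

Verification: ln(2) / 1.2400 = 0.5590 ✓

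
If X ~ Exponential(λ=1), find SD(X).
1.0000

We have X ~ Exponential(λ=1).

For an Exponential distribution with λ=1:
σ = √Var(X) = 1.0000

The standard deviation is the square root of the variance.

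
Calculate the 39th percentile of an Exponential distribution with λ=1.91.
0.2588

We have X ~ Exponential(λ=1.91).

We want to find x such that P(X ≤ x) = 0.39.

This is the 39th percentile, which means 39% of values fall below this point.

Using the inverse CDF (quantile function):
x = F⁻¹(0.39) = 0.2588

Verification: P(X ≤ 0.2588) = 0.39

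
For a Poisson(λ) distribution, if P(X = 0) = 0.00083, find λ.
λ = 7.0941

For a Poisson(λ) distribution, the PMF at 0 is:
P(X = 0) = λ^0 e^(-λ) / 0! = e^(-λ)

Given P(X = 0) = 0.00083:
e^(-λ) = 0.00083
-λ = ln(0.00083)
λ = -ln(0.00083) = 7.0941

Verification: e^(-7.0941) = 0.00083 ✓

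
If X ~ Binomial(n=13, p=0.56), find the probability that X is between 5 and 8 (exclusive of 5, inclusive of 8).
0.589307

We have X ~ Binomial(n=13, p=0.56).

To find P(5 < X ≤ 8), we use:
P(5 < X ≤ 8) = P(X ≤ 8) - P(X ≤ 5)
                 = F(8) - F(5)
                 = 0.749337 - 0.160031
                 = 0.589307

So there's approximately a 58.9% chance that X falls in this range.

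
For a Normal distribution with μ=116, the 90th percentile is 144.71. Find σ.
σ = 22.4025

For X ~ Normal(μ, σ), the p-th percentile satisfies x = μ + z_p × σ,
where z_p = Φ⁻¹(p) is the standard normal quantile.

Step 1: z_{0.9} = Φ⁻¹(0.9) = 1.2816

Step 2: Solve for σ:
144.71 = 116 + 1.2816 × σ
σ = (144.71 - 116) / 1.2816
σ = 28.71 / 1.2816
σ = 22.4025

Verification: μ + z × σ = 116 + 1.2816 × 22.4025 = 144.71 ✓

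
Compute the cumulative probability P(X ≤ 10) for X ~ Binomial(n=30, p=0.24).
0.916738

We have X ~ Binomial(n=30, p=0.24).

The CDF gives us P(X ≤ k).

Using the CDF:
P(X ≤ 10) = 0.916738

This means there's approximately a 91.7% chance that X is at most 10.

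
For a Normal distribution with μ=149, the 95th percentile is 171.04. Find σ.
σ = 13.3994

For X ~ Normal(μ, σ), the p-th percentile satisfies x = μ + z_p × σ,
where z_p = Φ⁻¹(p) is the standard normal quantile.

Step 1: z_{0.95} = Φ⁻¹(0.95) = 1.6449

Step 2: Solve for σ:
171.04 = 149 + 1.6449 × σ
σ = (171.04 - 149) / 1.6449
σ = 22.04 / 1.6449
σ = 13.3994

Verification: μ + z × σ = 149 + 1.6449 × 13.3994 = 171.04 ✓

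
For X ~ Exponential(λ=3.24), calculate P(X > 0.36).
0.311486

We have X ~ Exponential(λ=3.24).

P(X > 0.36) = 1 - P(X ≤ 0.36)
                = 1 - F(0.36)
                = 1 - 0.688514
                = 0.311486

So there's approximately a 31.1% chance that X exceeds 0.36.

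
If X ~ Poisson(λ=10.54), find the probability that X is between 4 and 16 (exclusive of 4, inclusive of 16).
0.938690

We have X ~ Poisson(λ=10.54).

To find P(4 < X ≤ 16), we use:
P(4 < X ≤ 16) = P(X ≤ 16) - P(X ≤ 4)
                 = F(16) - F(4)
                 = 0.959233 - 0.020543
                 = 0.938690

So there's approximately a 93.9% chance that X falls in this range.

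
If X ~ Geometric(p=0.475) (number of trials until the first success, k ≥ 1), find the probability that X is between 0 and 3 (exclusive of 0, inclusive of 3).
0.855297

We have X ~ Geometric(p=0.475) (number of trials until the first success, k ≥ 1).

To find P(0 < X ≤ 3), we use:
P(0 < X ≤ 3) = P(X ≤ 3) - P(X ≤ 0)
                 = F(3) - F(0)
                 = 0.855297 - 0.000000
                 = 0.855297

So there's approximately a 85.5% chance that X falls in this range.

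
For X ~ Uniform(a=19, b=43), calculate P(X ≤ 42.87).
0.994583

We have X ~ Uniform(a=19, b=43).

The CDF gives us P(X ≤ k).

Using the CDF:
P(X ≤ 42.87) = 0.994583

This means there's approximately a 99.5% chance that X is at most 42.87.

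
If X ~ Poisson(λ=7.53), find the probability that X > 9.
0.227036

We have X ~ Poisson(λ=7.53).

P(X > 9) = 1 - P(X ≤ 9)
                = 1 - F(9)
                = 1 - 0.772964
                = 0.227036

So there's approximately a 22.7% chance that X exceeds 9.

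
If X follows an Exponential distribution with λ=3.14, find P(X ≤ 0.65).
0.870101

We have X ~ Exponential(λ=3.14).

The CDF gives us P(X ≤ k).

Using the CDF:
P(X ≤ 0.65) = 0.870101

This means there's approximately a 87.0% chance that X is at most 0.65.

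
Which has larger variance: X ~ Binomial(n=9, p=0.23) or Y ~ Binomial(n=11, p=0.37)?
Y has larger variance (2.5641 > 1.5939)

Compute the variance for each distribution:

X ~ Binomial(n=9, p=0.23):
Var(X) = 1.5939

Y ~ Binomial(n=11, p=0.37):
Var(Y) = 2.5641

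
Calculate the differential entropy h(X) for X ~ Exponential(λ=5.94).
-0.7817 nats

We have X ~ Exponential(λ=5.94).

The differential entropy measures the uncertainty or information content of the distribution.

For an Exponential distribution with λ=5.94:
h(X) = -0.7817 nats

(In bits, this would be -1.1278 bits.)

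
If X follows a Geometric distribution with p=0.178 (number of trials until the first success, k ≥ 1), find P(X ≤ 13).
0.921777

We have X ~ Geometric(p=0.178) (number of trials until the first success, k ≥ 1).

The CDF gives us P(X ≤ k).

Using the CDF:
P(X ≤ 13) = 0.921777

This means there's approximately a 92.2% chance that X is at most 13.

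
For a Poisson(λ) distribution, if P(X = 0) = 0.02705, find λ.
λ = 3.6101

For a Poisson(λ) distribution, the PMF at 0 is:
P(X = 0) = λ^0 e^(-λ) / 0! = e^(-λ)

Given P(X = 0) = 0.02705:
e^(-λ) = 0.02705
-λ = ln(0.02705)
λ = -ln(0.02705) = 3.6101

Verification: e^(-3.6101) = 0.02705 ✓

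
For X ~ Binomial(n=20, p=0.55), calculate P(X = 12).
0.162300

We have X ~ Binomial(n=20, p=0.55).

For a Binomial distribution, the PMF gives us the probability of each outcome.

Using the PMF formula:
P(X = 12) = 0.162300

Rounded to 4 decimal places: 0.1623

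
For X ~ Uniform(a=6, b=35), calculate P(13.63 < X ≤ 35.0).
0.736897

We have X ~ Uniform(a=6, b=35).

To find P(13.63 < X ≤ 35.0), we use:
P(13.63 < X ≤ 35.0) = P(X ≤ 35.0) - P(X ≤ 13.63)
                 = F(35.0) - F(13.63)
                 = 1.000000 - 0.263103
                 = 0.736897

So there's approximately a 73.7% chance that X falls in this range.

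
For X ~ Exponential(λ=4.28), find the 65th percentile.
0.2453

We have X ~ Exponential(λ=4.28).

We want to find x such that P(X ≤ x) = 0.65.

This is the 65th percentile, which means 65% of values fall below this point.

Using the inverse CDF (quantile function):
x = F⁻¹(0.65) = 0.2453

Verification: P(X ≤ 0.2453) = 0.65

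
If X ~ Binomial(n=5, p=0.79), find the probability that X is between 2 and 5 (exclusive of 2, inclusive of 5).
0.934112

We have X ~ Binomial(n=5, p=0.79).

To find P(2 < X ≤ 5), we use:
P(2 < X ≤ 5) = P(X ≤ 5) - P(X ≤ 2)
                 = F(5) - F(2)
                 = 1.000000 - 0.065888
                 = 0.934112

So there's approximately a 93.4% chance that X falls in this range.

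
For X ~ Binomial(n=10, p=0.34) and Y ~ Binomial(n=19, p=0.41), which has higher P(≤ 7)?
X has higher probability (P(X ≤ 7) = 0.9961 > P(Y ≤ 7) = 0.4520)

Compute P(≤ 7) for each distribution:

X ~ Binomial(n=10, p=0.34):
P(X ≤ 7) = 0.9961

Y ~ Binomial(n=19, p=0.41):
P(Y ≤ 7) = 0.4520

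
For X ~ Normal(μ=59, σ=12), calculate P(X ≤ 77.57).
0.939129

We have X ~ Normal(μ=59, σ=12).

The CDF gives us P(X ≤ k).

Using the CDF:
P(X ≤ 77.57) = 0.939129

This means there's approximately a 93.9% chance that X is at most 77.57.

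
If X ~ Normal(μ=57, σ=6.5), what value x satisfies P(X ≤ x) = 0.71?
60.5970

We have X ~ Normal(μ=57, σ=6.5).

We want to find x such that P(X ≤ x) = 0.71.

This is the 71st percentile, which means 71% of values fall below this point.

Using the inverse CDF (quantile function):
x = F⁻¹(0.71) = 60.5970

Verification: P(X ≤ 60.5970) = 0.71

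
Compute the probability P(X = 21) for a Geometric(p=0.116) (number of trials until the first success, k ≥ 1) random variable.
0.009852

We have X ~ Geometric(p=0.116) (number of trials until the first success, k ≥ 1).

For a Geometric distribution, the PMF gives us the probability of each outcome.

Using the PMF formula:
P(X = 21) = 0.009852

Rounded to 4 decimal places: 0.0099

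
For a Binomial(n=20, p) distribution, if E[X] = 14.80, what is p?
p = 0.74

For a Binomial(n, p) distribution:
E[X] = n × p

Given n = 20 and E[X] = 14.80:
14.80 = 20 × p
p = 14.80 / 20 = 0.74

Verification: Binomial(20, 0.74) has E[X] = 14.80 ✓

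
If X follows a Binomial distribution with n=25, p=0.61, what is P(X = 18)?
0.090212

We have X ~ Binomial(n=25, p=0.61).

For a Binomial distribution, the PMF gives us the probability of each outcome.

Using the PMF formula:
P(X = 18) = 0.090212

Rounded to 4 decimal places: 0.0902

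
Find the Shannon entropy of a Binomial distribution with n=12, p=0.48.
1.9667 nats

We have X ~ Binomial(n=12, p=0.48).

The Shannon entropy measures the uncertainty or information content of the distribution.

For a Binomial distribution with n=12, p=0.48:
H(X) = 1.9667 nats

(In bits, this would be 2.8373 bits.)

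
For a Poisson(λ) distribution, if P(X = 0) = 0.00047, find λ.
λ = 7.6628

For a Poisson(λ) distribution, the PMF at 0 is:
P(X = 0) = λ^0 e^(-λ) / 0! = e^(-λ)

Given P(X = 0) = 0.00047:
e^(-λ) = 0.00047
-λ = ln(0.00047)
λ = -ln(0.00047) = 7.6628

Verification: e^(-7.6628) = 0.00047 ✓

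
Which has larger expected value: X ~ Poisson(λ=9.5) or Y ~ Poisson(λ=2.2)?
X has larger mean (9.5000 > 2.2000)

Compute the expected value for each distribution:

X ~ Poisson(λ=9.5):
E[X] = 9.5000

Y ~ Poisson(λ=2.2):
E[Y] = 2.2000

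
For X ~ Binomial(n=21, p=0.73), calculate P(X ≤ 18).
0.949446

We have X ~ Binomial(n=21, p=0.73).

The CDF gives us P(X ≤ k).

Using the CDF:
P(X ≤ 18) = 0.949446

This means there's approximately a 94.9% chance that X is at most 18.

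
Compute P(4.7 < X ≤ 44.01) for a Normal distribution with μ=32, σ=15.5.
0.741688

We have X ~ Normal(μ=32, σ=15.5).

To find P(4.7 < X ≤ 44.01), we use:
P(4.7 < X ≤ 44.01) = P(X ≤ 44.01) - P(X ≤ 4.7)
                 = F(44.01) - F(4.7)
                 = 0.780783 - 0.039095
                 = 0.741688

So there's approximately a 74.2% chance that X falls in this range.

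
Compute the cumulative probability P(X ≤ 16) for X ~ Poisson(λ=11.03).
0.942968

We have X ~ Poisson(λ=11.03).

The CDF gives us P(X ≤ k).

Using the CDF:
P(X ≤ 16) = 0.942968

This means there's approximately a 94.3% chance that X is at most 16.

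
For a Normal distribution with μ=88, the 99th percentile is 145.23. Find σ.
σ = 24.6008

For X ~ Normal(μ, σ), the p-th percentile satisfies x = μ + z_p × σ,
where z_p = Φ⁻¹(p) is the standard normal quantile.

Step 1: z_{0.99} = Φ⁻¹(0.99) = 2.3263

Step 2: Solve for σ:
145.23 = 88 + 2.3263 × σ
σ = (145.23 - 88) / 2.3263
σ = 57.23 / 2.3263
σ = 24.6008

Verification: μ + z × σ = 88 + 2.3263 × 24.6008 = 145.23 ✓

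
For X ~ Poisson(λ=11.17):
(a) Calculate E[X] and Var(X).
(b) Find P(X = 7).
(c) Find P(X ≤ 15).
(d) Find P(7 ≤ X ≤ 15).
(a) E[X] = 11.1700, Var(X) = 11.1700
(b) P(X = 7) = 0.060656
(c) P(X ≤ 15) = 0.898046
(d) P(7 ≤ X ≤ 15) = 0.826153

We have X ~ Poisson(λ=11.17).

(a) Moments:
E[X] = 11.1700
Var(X) = 11.1700
σ = √Var(X) = 3.3422

(b) Point probability using PMF:
P(X = 7) = 0.060656

(c) Cumulative probability using CDF:
P(X ≤ 15) = F(15) = 0.898046

(d) Range probability:
P(7 ≤ X ≤ 15) = P(X ≤ 15) - P(X ≤ 6)
                   = F(15) - F(6)
                   = 0.898046 - 0.071893
                   = 0.826153

This means approximately 82.6% of outcomes fall in the interval [7, 15].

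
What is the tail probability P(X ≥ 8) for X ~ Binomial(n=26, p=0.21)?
0.161884

We have X ~ Binomial(n=26, p=0.21).

For discrete distributions, P(X ≥ 8) = 1 - P(X ≤ 7).

P(X ≤ 7) = 0.838116
P(X ≥ 8) = 1 - 0.838116 = 0.161884

So there's approximately a 16.2% chance that X is at least 8.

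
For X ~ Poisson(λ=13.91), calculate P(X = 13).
0.106644

We have X ~ Poisson(λ=13.91).

For a Poisson distribution, the PMF gives us the probability of each outcome.

Using the PMF formula:
P(X = 13) = 0.106644

Rounded to 4 decimal places: 0.1066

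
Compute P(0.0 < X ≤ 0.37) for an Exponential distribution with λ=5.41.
0.864895

We have X ~ Exponential(λ=5.41).

To find P(0.0 < X ≤ 0.37), we use:
P(0.0 < X ≤ 0.37) = P(X ≤ 0.37) - P(X ≤ 0.0)
                 = F(0.37) - F(0.0)
                 = 0.864895 - 0.000000
                 = 0.864895

So there's approximately a 86.5% chance that X falls in this range.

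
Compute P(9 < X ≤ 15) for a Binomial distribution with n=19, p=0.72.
0.802154

We have X ~ Binomial(n=19, p=0.72).

To find P(9 < X ≤ 15), we use:
P(9 < X ≤ 15) = P(X ≤ 15) - P(X ≤ 9)
                 = F(15) - F(9)
                 = 0.822375 - 0.020221
                 = 0.802154

So there's approximately a 80.2% chance that X falls in this range.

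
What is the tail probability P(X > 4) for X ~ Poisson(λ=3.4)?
0.255818

We have X ~ Poisson(λ=3.4).

P(X > 4) = 1 - P(X ≤ 4)
                = 1 - F(4)
                = 1 - 0.744182
                = 0.255818

So there's approximately a 25.6% chance that X exceeds 4.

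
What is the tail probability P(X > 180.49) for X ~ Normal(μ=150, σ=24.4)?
0.105725

We have X ~ Normal(μ=150, σ=24.4).

P(X > 180.49) = 1 - P(X ≤ 180.49)
                = 1 - F(180.49)
                = 1 - 0.894275
                = 0.105725

So there's approximately a 10.6% chance that X exceeds 180.49.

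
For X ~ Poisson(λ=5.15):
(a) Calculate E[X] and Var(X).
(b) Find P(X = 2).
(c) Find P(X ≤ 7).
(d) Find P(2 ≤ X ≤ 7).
(a) E[X] = 5.1500, Var(X) = 5.1500
(b) P(X = 2) = 0.076907
(c) P(X ≤ 7) = 0.850499
(d) P(2 ≤ X ≤ 7) = 0.814833

We have X ~ Poisson(λ=5.15).

(a) Moments:
E[X] = 5.1500
Var(X) = 5.1500
σ = √Var(X) = 2.2694

(b) Point probability using PMF:
P(X = 2) = 0.076907

(c) Cumulative probability using CDF:
P(X ≤ 7) = F(7) = 0.850499

(d) Range probability:
P(2 ≤ X ≤ 7) = P(X ≤ 7) - P(X ≤ 1)
                   = F(7) - F(1)
                   = 0.850499 - 0.035666
                   = 0.814833

This means approximately 81.5% of outcomes fall in the interval [2, 7].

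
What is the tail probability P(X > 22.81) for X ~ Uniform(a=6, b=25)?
0.115263

We have X ~ Uniform(a=6, b=25).

P(X > 22.81) = 1 - P(X ≤ 22.81)
                = 1 - F(22.81)
                = 1 - 0.884737
                = 0.115263

So there's approximately a 11.5% chance that X exceeds 22.81.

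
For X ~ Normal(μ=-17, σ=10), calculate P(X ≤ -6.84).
0.845185

We have X ~ Normal(μ=-17, σ=10).

The CDF gives us P(X ≤ k).

Using the CDF:
P(X ≤ -6.84) = 0.845185

This means there's approximately a 84.5% chance that X is at most -6.84.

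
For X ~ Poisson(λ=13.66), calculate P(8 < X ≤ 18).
0.827389

We have X ~ Poisson(λ=13.66).

To find P(8 < X ≤ 18), we use:
P(8 < X ≤ 18) = P(X ≤ 18) - P(X ≤ 8)
                 = F(18) - F(8)
                 = 0.900575 - 0.073186
                 = 0.827389

So there's approximately a 82.7% chance that X falls in this range.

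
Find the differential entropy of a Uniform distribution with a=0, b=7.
1.9459 nats

We have X ~ Uniform(a=0, b=7).

The differential entropy measures the uncertainty or information content of the distribution.

For a Uniform distribution with a=0, b=7:
h(X) = 1.9459 nats

(In bits, this would be 2.8074 bits.)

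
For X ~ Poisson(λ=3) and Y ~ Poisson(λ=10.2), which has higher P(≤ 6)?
X has higher probability (P(X ≤ 6) = 0.9665 > P(Y ≤ 6) = 0.1180)

Compute P(≤ 6) for each distribution:

X ~ Poisson(λ=3):
P(X ≤ 6) = 0.9665

Y ~ Poisson(λ=10.2):
P(Y ≤ 6) = 0.1180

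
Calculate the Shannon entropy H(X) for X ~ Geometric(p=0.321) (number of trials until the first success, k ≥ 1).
1.9552 nats

We have X ~ Geometric(p=0.321) (number of trials until the first success, k ≥ 1).

The Shannon entropy measures the uncertainty or information content of the distribution.

For a Geometric distribution with p=0.321 (number of trials until the first success, k ≥ 1):
H(X) = 1.9552 nats

(In bits, this would be 2.8208 bits.)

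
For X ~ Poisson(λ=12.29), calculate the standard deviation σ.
3.5057

We have X ~ Poisson(λ=12.29).

For a Poisson distribution with λ=12.29:
σ = √Var(X) = 3.5057

The standard deviation is the square root of the variance.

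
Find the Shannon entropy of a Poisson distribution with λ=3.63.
2.0348 nats

We have X ~ Poisson(λ=3.63).

The Shannon entropy measures the uncertainty or information content of the distribution.

For a Poisson distribution with λ=3.63:
H(X) = 2.0348 nats

(In bits, this would be 2.9356 bits.)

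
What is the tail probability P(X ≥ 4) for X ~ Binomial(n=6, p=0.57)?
0.482304

We have X ~ Binomial(n=6, p=0.57).

For discrete distributions, P(X ≥ 4) = 1 - P(X ≤ 3).

P(X ≤ 3) = 0.517696
P(X ≥ 4) = 1 - 0.517696 = 0.482304

So there's approximately a 48.2% chance that X is at least 4.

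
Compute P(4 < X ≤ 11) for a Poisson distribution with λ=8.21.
0.784099

We have X ~ Poisson(λ=8.21).

To find P(4 < X ≤ 11), we use:
P(4 < X ≤ 11) = P(X ≤ 11) - P(X ≤ 4)
                 = F(11) - F(4)
                 = 0.872323 - 0.088224
                 = 0.784099

So there's approximately a 78.4% chance that X falls in this range.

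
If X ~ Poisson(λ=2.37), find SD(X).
1.5395

We have X ~ Poisson(λ=2.37).

For a Poisson distribution with λ=2.37:
σ = √Var(X) = 1.5395

The standard deviation is the square root of the variance.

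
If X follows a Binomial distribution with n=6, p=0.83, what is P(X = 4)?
0.205732

We have X ~ Binomial(n=6, p=0.83).

For a Binomial distribution, the PMF gives us the probability of each outcome.

Using the PMF formula:
P(X = 4) = 0.205732

Rounded to 4 decimal places: 0.2057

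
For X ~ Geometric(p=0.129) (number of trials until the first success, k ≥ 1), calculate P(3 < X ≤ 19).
0.588275

We have X ~ Geometric(p=0.129) (number of trials until the first success, k ≥ 1).

To find P(3 < X ≤ 19), we use:
P(3 < X ≤ 19) = P(X ≤ 19) - P(X ≤ 3)
                 = F(19) - F(3)
                 = 0.927499 - 0.339224
                 = 0.588275

So there's approximately a 58.8% chance that X falls in this range.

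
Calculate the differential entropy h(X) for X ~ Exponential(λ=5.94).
-0.7817 nats

We have X ~ Exponential(λ=5.94).

The differential entropy measures the uncertainty or information content of the distribution.

For an Exponential distribution with λ=5.94:
h(X) = -0.7817 nats

(In bits, this would be -1.1278 bits.)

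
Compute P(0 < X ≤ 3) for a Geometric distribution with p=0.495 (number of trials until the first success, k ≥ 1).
0.871212

We have X ~ Geometric(p=0.495) (number of trials until the first success, k ≥ 1).

To find P(0 < X ≤ 3), we use:
P(0 < X ≤ 3) = P(X ≤ 3) - P(X ≤ 0)
                 = F(3) - F(0)
                 = 0.871212 - 0.000000
                 = 0.871212

So there's approximately a 87.1% chance that X falls in this range.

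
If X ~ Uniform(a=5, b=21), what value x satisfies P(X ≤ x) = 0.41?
11.5600

We have X ~ Uniform(a=5, b=21).

We want to find x such that P(X ≤ x) = 0.41.

This is the 41st percentile, which means 41% of values fall below this point.

Using the inverse CDF (quantile function):
x = F⁻¹(0.41) = 11.5600

Verification: P(X ≤ 11.5600) = 0.41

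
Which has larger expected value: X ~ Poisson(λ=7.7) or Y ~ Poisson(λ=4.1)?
X has larger mean (7.7000 > 4.1000)

Compute the expected value for each distribution:

X ~ Poisson(λ=7.7):
E[X] = 7.7000

Y ~ Poisson(λ=4.1):
E[Y] = 4.1000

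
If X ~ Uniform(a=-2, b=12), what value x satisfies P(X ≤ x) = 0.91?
10.7400

We have X ~ Uniform(a=-2, b=12).

We want to find x such that P(X ≤ x) = 0.91.

This is the 91st percentile, which means 91% of values fall below this point.

Using the inverse CDF (quantile function):
x = F⁻¹(0.91) = 10.7400

Verification: P(X ≤ 10.7400) = 0.91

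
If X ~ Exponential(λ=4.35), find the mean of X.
0.2299

We have X ~ Exponential(λ=4.35).

For an Exponential distribution with λ=4.35:
E[X] = 0.2299

This is the expected (average) value of X.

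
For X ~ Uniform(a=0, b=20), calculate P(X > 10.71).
0.464500

We have X ~ Uniform(a=0, b=20).

P(X > 10.71) = 1 - P(X ≤ 10.71)
                = 1 - F(10.71)
                = 1 - 0.535500
                = 0.464500

So there's approximately a 46.4% chance that X exceeds 10.71.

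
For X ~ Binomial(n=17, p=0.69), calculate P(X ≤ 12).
0.645308

We have X ~ Binomial(n=17, p=0.69).

The CDF gives us P(X ≤ k).

Using the CDF:
P(X ≤ 12) = 0.645308

This means there's approximately a 64.5% chance that X is at most 12.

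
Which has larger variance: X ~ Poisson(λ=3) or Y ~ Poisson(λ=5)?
Y has larger variance (5.0000 > 3.0000)

Compute the variance for each distribution:

X ~ Poisson(λ=3):
Var(X) = 3.0000

Y ~ Poisson(λ=5):
Var(Y) = 5.0000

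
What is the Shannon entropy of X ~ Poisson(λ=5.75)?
2.2772 nats

We have X ~ Poisson(λ=5.75).

The Shannon entropy measures the uncertainty or information content of the distribution.

For a Poisson distribution with λ=5.75:
H(X) = 2.2772 nats

(In bits, this would be 3.2853 bits.)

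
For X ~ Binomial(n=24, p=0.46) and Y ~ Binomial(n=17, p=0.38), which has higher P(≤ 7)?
Y has higher probability (P(Y ≤ 7) = 0.7029 > P(X ≤ 7) = 0.0719)

Compute P(≤ 7) for each distribution:

X ~ Binomial(n=24, p=0.46):
P(X ≤ 7) = 0.0719

Y ~ Binomial(n=17, p=0.38):
P(Y ≤ 7) = 0.7029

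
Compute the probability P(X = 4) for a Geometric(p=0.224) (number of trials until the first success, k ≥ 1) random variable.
0.104673

We have X ~ Geometric(p=0.224) (number of trials until the first success, k ≥ 1).

For a Geometric distribution, the PMF gives us the probability of each outcome.

Using the PMF formula:
P(X = 4) = 0.104673

Rounded to 4 decimal places: 0.1047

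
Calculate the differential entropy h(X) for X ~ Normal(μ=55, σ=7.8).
3.4731 nats

We have X ~ Normal(μ=55, σ=7.8).

The differential entropy measures the uncertainty or information content of the distribution.

For a Normal distribution with μ=55, σ=7.8:
h(X) = 3.4731 nats

(In bits, this would be 5.0106 bits.)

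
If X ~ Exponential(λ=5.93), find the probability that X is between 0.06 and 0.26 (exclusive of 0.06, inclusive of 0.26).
0.486617

We have X ~ Exponential(λ=5.93).

To find P(0.06 < X ≤ 0.26), we use:
P(0.06 < X ≤ 0.26) = P(X ≤ 0.26) - P(X ≤ 0.06)
                 = F(0.26) - F(0.06)
                 = 0.786004 - 0.299387
                 = 0.486617

So there's approximately a 48.7% chance that X falls in this range.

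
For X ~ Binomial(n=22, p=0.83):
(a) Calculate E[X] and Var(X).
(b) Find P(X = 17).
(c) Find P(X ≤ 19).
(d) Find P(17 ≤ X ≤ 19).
(a) E[X] = 18.2600, Var(X) = 3.1042
(b) P(X = 17) = 0.157431
(c) P(X ≤ 19) = 0.747961
(d) P(17 ≤ X ≤ 19) = 0.590397

We have X ~ Binomial(n=22, p=0.83).

(a) Moments:
E[X] = 18.2600
Var(X) = 3.1042
σ = √Var(X) = 1.7619

(b) Point probability using PMF:
P(X = 17) = 0.157431

(c) Cumulative probability using CDF:
P(X ≤ 19) = F(19) = 0.747961

(d) Range probability:
P(17 ≤ X ≤ 19) = P(X ≤ 19) - P(X ≤ 16)
                   = F(19) - F(16)
                   = 0.747961 - 0.157564
                   = 0.590397

This means approximately 59.0% of outcomes fall in the interval [17, 19].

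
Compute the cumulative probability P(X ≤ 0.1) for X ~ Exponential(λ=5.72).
0.435604

We have X ~ Exponential(λ=5.72).

The CDF gives us P(X ≤ k).

Using the CDF:
P(X ≤ 0.1) = 0.435604

This means there's approximately a 43.6% chance that X is at most 0.1.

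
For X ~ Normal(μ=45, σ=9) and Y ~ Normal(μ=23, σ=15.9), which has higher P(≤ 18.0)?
Y has higher probability (P(Y ≤ 18.0) = 0.3766 > P(X ≤ 18.0) = 0.0013)

Compute P(≤ 18.0) for each distribution:

X ~ Normal(μ=45, σ=9):
P(X ≤ 18.0) = 0.0013

Y ~ Normal(μ=23, σ=15.9):
P(Y ≤ 18.0) = 0.3766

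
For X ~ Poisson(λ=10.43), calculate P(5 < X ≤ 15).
0.882215

We have X ~ Poisson(λ=10.43).

To find P(5 < X ≤ 15), we use:
P(5 < X ≤ 15) = P(X ≤ 15) - P(X ≤ 5)
                 = F(15) - F(5)
                 = 0.934684 - 0.052469
                 = 0.882215

So there's approximately a 88.2% chance that X falls in this range.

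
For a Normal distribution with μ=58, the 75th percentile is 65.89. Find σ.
σ = 11.6977

For X ~ Normal(μ, σ), the p-th percentile satisfies x = μ + z_p × σ,
where z_p = Φ⁻¹(p) is the standard normal quantile.

Step 1: z_{0.75} = Φ⁻¹(0.75) = 0.6745

Step 2: Solve for σ:
65.89 = 58 + 0.6745 × σ
σ = (65.89 - 58) / 0.6745
σ = 7.89 / 0.6745
σ = 11.6977

Verification: μ + z × σ = 58 + 0.6745 × 11.6977 = 65.89 ✓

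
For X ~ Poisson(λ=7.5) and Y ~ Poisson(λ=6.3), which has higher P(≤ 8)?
Y has higher probability (P(Y ≤ 8) = 0.8148 > P(X ≤ 8) = 0.6620)

Compute P(≤ 8) for each distribution:

X ~ Poisson(λ=7.5):
P(X ≤ 8) = 0.6620

Y ~ Poisson(λ=6.3):
P(Y ≤ 8) = 0.8148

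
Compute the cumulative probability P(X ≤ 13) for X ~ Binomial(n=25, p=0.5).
0.654981

We have X ~ Binomial(n=25, p=0.5).

The CDF gives us P(X ≤ k).

Using the CDF:
P(X ≤ 13) = 0.654981

This means there's approximately a 65.5% chance that X is at most 13.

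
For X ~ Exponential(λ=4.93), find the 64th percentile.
0.2072

We have X ~ Exponential(λ=4.93).

We want to find x such that P(X ≤ x) = 0.64.

This is the 64th percentile, which means 64% of values fall below this point.

Using the inverse CDF (quantile function):
x = F⁻¹(0.64) = 0.2072

Verification: P(X ≤ 0.2072) = 0.64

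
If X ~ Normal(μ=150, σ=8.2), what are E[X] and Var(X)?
E[X] = 150.0000, Var(X) = 67.2400

We have X ~ Normal(μ=150, σ=8.2).

For a Normal distribution with μ=150, σ=8.2:

Expected value:
E[X] = 150.0000

Variance:
Var(X) = 67.2400

Standard deviation:
σ = √Var(X) = 8.2000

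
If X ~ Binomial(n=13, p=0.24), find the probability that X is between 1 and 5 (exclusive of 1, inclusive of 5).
0.788421

We have X ~ Binomial(n=13, p=0.24).

To find P(1 < X ≤ 5), we use:
P(1 < X ≤ 5) = P(X ≤ 5) - P(X ≤ 1)
                 = F(5) - F(1)
                 = 0.932498 - 0.144077
                 = 0.788421

So there's approximately a 78.8% chance that X falls in this range.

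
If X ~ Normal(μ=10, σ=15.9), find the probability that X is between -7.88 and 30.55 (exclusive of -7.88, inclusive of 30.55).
0.771505

We have X ~ Normal(μ=10, σ=15.9).

To find P(-7.88 < X ≤ 30.55), we use:
P(-7.88 < X ≤ 30.55) = P(X ≤ 30.55) - P(X ≤ -7.88)
                 = F(30.55) - F(-7.88)
                 = 0.901900 - 0.130394
                 = 0.771505

So there's approximately a 77.2% chance that X falls in this range.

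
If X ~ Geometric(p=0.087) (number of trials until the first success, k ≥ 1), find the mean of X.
11.4943

We have X ~ Geometric(p=0.087) (number of trials until the first success, k ≥ 1).

For a Geometric distribution with p=0.087 (number of trials until the first success, k ≥ 1):
E[X] = 11.4943

This is the expected (average) value of X.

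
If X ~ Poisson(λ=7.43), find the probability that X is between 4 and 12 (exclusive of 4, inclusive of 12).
0.822591

We have X ~ Poisson(λ=7.43).

To find P(4 < X ≤ 12), we use:
P(4 < X ≤ 12) = P(X ≤ 12) - P(X ≤ 4)
                 = F(12) - F(4)
                 = 0.959841 - 0.137250
                 = 0.822591

So there's approximately a 82.3% chance that X falls in this range.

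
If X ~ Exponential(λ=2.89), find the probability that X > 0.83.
0.090836

We have X ~ Exponential(λ=2.89).

P(X > 0.83) = 1 - P(X ≤ 0.83)
                = 1 - F(0.83)
                = 1 - 0.909164
                = 0.090836

So there's approximately a 9.1% chance that X exceeds 0.83.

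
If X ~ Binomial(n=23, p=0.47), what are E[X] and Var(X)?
E[X] = 10.8100, Var(X) = 5.7293

We have X ~ Binomial(n=23, p=0.47).

For a Binomial distribution with n=23, p=0.47:

Expected value:
E[X] = 10.8100

Variance:
Var(X) = 5.7293

Standard deviation:
σ = √Var(X) = 2.3936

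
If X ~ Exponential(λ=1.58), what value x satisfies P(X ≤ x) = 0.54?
0.4915

We have X ~ Exponential(λ=1.58).

We want to find x such that P(X ≤ x) = 0.54.

This is the 54th percentile, which means 54% of values fall below this point.

Using the inverse CDF (quantile function):
x = F⁻¹(0.54) = 0.4915

Verification: P(X ≤ 0.4915) = 0.54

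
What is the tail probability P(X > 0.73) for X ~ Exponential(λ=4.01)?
0.053541

We have X ~ Exponential(λ=4.01).

P(X > 0.73) = 1 - P(X ≤ 0.73)
                = 1 - F(0.73)
                = 1 - 0.946459
                = 0.053541

So there's approximately a 5.4% chance that X exceeds 0.73.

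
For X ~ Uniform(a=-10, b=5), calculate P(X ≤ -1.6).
0.560000

We have X ~ Uniform(a=-10, b=5).

The CDF gives us P(X ≤ k).

Using the CDF:
P(X ≤ -1.6) = 0.560000

This means there's approximately a 56.0% chance that X is at most -1.6.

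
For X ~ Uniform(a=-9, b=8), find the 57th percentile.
0.6900

We have X ~ Uniform(a=-9, b=8).

We want to find x such that P(X ≤ x) = 0.57.

This is the 57th percentile, which means 57% of values fall below this point.

Using the inverse CDF (quantile function):
x = F⁻¹(0.57) = 0.6900

Verification: P(X ≤ 0.6900) = 0.57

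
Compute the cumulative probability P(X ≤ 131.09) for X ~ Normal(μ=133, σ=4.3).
0.328454

We have X ~ Normal(μ=133, σ=4.3).

The CDF gives us P(X ≤ k).

Using the CDF:
P(X ≤ 131.09) = 0.328454

This means there's approximately a 32.8% chance that X is at most 131.09.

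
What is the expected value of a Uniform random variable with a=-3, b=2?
-0.5000

We have X ~ Uniform(a=-3, b=2).

For a Uniform distribution with a=-3, b=2:
E[X] = -0.5000

This is the expected (average) value of X.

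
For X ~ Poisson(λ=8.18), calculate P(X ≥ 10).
0.305946

We have X ~ Poisson(λ=8.18).

For discrete distributions, P(X ≥ 10) = 1 - P(X ≤ 9).

P(X ≤ 9) = 0.694054
P(X ≥ 10) = 1 - 0.694054 = 0.305946

So there's approximately a 30.6% chance that X is at least 10.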